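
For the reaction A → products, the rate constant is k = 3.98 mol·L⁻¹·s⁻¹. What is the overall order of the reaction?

zeroth order (0)

Step 1: The units of k for an nth-order reaction are (concentration)^(1-n)·(time)⁻¹.
Step 2: Here k has units mol·L⁻¹·s⁻¹, so the concentration exponent is 1.
Step 3: 1 - n = 1 ⇒ n = 0. The reaction is zeroth order.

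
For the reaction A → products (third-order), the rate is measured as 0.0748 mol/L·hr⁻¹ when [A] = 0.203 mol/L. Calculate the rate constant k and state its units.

8.942 (mol/L)⁻²·hr⁻¹

Step 1: rate = k[A]^3, so k = rate / [A]^3.
Step 2: k = 0.0748 / (0.203)^3 = 0.0748 / 0.008365.
Step 3: k = 8.942 (mol/L)⁻²·hr⁻¹.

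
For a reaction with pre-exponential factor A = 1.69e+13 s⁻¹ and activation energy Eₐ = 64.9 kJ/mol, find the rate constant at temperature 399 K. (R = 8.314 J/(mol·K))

5.39e+04 s⁻¹

Step 1: Use the Arrhenius equation: k = A × exp(-Eₐ/RT)
Step 2: Convert Eₐ to J/mol: 64.9 kJ/mol = 64900 J/mol
Step 3: Calculate the exponent: -Eₐ/(RT) = -64900/(8.314 × 399) = -19.56419
Step 4: k = 1.69e+13 × exp(-19.56419)
Step 5: k = 1.69e+13 × 3.18699e-09 = 5.3860e+04 s⁻¹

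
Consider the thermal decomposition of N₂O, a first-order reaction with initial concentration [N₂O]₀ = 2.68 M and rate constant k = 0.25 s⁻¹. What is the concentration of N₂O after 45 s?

3.486e-05 M

Step 1: For a first-order reaction: [N₂O] = [N₂O]₀ × e^(-kt)
Step 2: [N₂O] = 2.68 × e^(-0.25 × 45)
Step 3: [N₂O] = 2.68 × e^(-11.25)
Step 4: [N₂O] = 2.68 × 1.30073e-05 = 3.486e-05 M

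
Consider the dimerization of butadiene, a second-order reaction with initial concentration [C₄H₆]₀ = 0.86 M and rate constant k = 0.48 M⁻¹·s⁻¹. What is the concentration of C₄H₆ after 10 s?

0.1677 M

Step 1: For a second-order reaction: 1/[C₄H₆] = 1/[C₄H₆]₀ + kt
Step 2: 1/[C₄H₆] = 1/0.86 + 0.48 × 10
Step 3: 1/[C₄H₆] = 1.163 + 4.8 = 5.963
Step 4: [C₄H₆] = 1/5.963 = 0.1677 M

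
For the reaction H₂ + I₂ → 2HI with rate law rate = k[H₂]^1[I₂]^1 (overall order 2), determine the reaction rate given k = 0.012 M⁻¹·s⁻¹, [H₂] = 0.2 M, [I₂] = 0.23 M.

0.000552 M/s

Step 1: The rate law is rate = k[H₂]^1[I₂]^1, overall order = 1+1 = 2
Step 2: Substitute values: rate = 0.012 × (0.2)^1 × (0.23)^1
Step 3: rate = 0.012 × 0.2 × 0.23 = 0.000552 M/s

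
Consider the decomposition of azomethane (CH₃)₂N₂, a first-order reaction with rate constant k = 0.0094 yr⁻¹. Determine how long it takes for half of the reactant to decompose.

73.74 yr

Step 1: For a first-order reaction, t₁/₂ = ln(2)/k
Step 2: t₁/₂ = ln(2)/0.0094
Step 3: t₁/₂ = 0.6931/0.0094 = 73.74 yr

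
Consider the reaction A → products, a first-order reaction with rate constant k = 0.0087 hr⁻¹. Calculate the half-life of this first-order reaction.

79.67 hr

Step 1: For a first-order reaction, t₁/₂ = ln(2)/k
Step 2: t₁/₂ = ln(2)/0.0087
Step 3: t₁/₂ = 0.6931/0.0087 = 79.67 hr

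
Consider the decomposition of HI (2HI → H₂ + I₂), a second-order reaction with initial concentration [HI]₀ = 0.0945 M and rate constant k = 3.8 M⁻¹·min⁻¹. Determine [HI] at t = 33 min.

0.007354 M

Step 1: For a second-order reaction: 1/[HI] = 1/[HI]₀ + kt
Step 2: 1/[HI] = 1/0.0945 + 3.8 × 33
Step 3: 1/[HI] = 10.58 + 125.4 = 136
Step 4: [HI] = 1/136 = 0.007354 M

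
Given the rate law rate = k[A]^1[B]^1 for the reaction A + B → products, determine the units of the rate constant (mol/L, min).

(mol/L)⁻¹·min⁻¹

Step 1: Overall order = 1 + 1 = 2.
Step 2: rate has units mol/L·min⁻¹; [A]^1[B]^1 has units (mol/L)^2.
Step 3: k = rate/([A]^1[B]^1), so units of k = (mol/L)^(1-2)·min⁻¹ = (mol/L)⁻¹·min⁻¹.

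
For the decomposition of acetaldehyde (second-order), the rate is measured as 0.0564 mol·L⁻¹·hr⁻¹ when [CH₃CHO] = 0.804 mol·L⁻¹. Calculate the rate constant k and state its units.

0.08725 (mol·L⁻¹)⁻¹·hr⁻¹

Step 1: rate = k[CH₃CHO]^2, so k = rate / [CH₃CHO]^2.
Step 2: k = 0.0564 / (0.804)^2 = 0.0564 / 0.6464.
Step 3: k = 0.08725 (mol·L⁻¹)⁻¹·hr⁻¹.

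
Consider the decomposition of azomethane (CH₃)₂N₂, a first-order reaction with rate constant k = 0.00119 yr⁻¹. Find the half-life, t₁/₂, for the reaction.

582.5 yr

Step 1: For a first-order reaction, t₁/₂ = ln(2)/k
Step 2: t₁/₂ = ln(2)/0.00119
Step 3: t₁/₂ = 0.6931/0.00119 = 582.5 yr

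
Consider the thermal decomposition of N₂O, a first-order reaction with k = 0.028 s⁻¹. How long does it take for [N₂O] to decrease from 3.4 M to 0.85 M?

49.51 s

Step 1: For first-order: t = ln([N₂O]₀/[N₂O])/k
Step 2: t = ln(3.4/0.85)/0.028
Step 3: t = ln(4)/0.028
Step 4: t = 1.386/0.028 = 49.51 s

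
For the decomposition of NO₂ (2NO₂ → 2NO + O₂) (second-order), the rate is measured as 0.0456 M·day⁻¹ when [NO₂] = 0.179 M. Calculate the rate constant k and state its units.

1.423 M⁻¹·day⁻¹

Step 1: rate = k[NO₂]^2, so k = rate / [NO₂]^2.
Step 2: k = 0.0456 / (0.179)^2 = 0.0456 / 0.03204.
Step 3: k = 1.423 M⁻¹·day⁻¹.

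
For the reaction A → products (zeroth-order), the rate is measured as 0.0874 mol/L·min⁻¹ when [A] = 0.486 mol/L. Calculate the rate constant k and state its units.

0.0874 mol/L·min⁻¹

Step 1: For a zeroth-order reaction, rate = k (independent of concentration).
Step 2: k = rate = 0.0874 mol/L·min⁻¹.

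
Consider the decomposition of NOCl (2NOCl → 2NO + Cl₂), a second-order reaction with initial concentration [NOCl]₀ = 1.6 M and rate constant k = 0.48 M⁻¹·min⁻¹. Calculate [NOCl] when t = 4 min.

0.3929 M

Step 1: For a second-order reaction: 1/[NOCl] = 1/[NOCl]₀ + kt
Step 2: 1/[NOCl] = 1/1.6 + 0.48 × 4
Step 3: 1/[NOCl] = 0.625 + 1.92 = 2.545
Step 4: [NOCl] = 1/2.545 = 0.3929 M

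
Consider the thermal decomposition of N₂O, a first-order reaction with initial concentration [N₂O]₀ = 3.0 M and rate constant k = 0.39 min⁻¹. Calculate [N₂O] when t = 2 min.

1.375 M

Step 1: For a first-order reaction: [N₂O] = [N₂O]₀ × e^(-kt)
Step 2: [N₂O] = 3.0 × e^(-0.39 × 2)
Step 3: [N₂O] = 3.0 × e^(-0.78)
Step 4: [N₂O] = 3.0 × 0.458406 = 1.375 M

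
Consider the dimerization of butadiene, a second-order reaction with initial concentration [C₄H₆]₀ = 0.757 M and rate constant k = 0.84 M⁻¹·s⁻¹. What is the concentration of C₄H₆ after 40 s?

0.02864 M

Step 1: For a second-order reaction: 1/[C₄H₆] = 1/[C₄H₆]₀ + kt
Step 2: 1/[C₄H₆] = 1/0.757 + 0.84 × 40
Step 3: 1/[C₄H₆] = 1.321 + 33.6 = 34.92
Step 4: [C₄H₆] = 1/34.92 = 0.02864 M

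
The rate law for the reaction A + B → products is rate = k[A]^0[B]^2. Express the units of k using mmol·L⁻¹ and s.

(mmol·L⁻¹)⁻¹·s⁻¹

Step 1: Overall order = 0 + 2 = 2.
Step 2: rate has units mmol·L⁻¹·s⁻¹; [A]^0[B]^2 has units (mmol·L⁻¹)^2.
Step 3: k = rate/([A]^0[B]^2), so units of k = (mmol·L⁻¹)^(1-2)·s⁻¹ = (mmol·L⁻¹)⁻¹·s⁻¹.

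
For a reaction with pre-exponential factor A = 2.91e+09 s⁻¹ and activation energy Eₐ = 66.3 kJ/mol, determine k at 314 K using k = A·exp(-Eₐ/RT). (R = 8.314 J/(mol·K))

2.72e-02 s⁻¹

Step 1: Use the Arrhenius equation: k = A × exp(-Eₐ/RT)
Step 2: Convert Eₐ to J/mol: 66.3 kJ/mol = 66300 J/mol
Step 3: Calculate the exponent: -Eₐ/(RT) = -66300/(8.314 × 314) = -25.39650
Step 4: k = 2.91e+09 × exp(-25.39650)
Step 5: k = 2.91e+09 × 9.34201e-12 = 2.7185e-02 s⁻¹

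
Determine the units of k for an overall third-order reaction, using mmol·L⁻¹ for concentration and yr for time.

(mmol·L⁻¹)⁻²·yr⁻¹

Step 1: For overall order n, rate = k × (concentration)^n.
Step 2: Rate has units mmol·L⁻¹·yr⁻¹; concentration term has units (mmol·L⁻¹)^3.
Step 3: k = rate / (concentration)^n, so units of k = (mmol·L⁻¹)^(1-3)·yr⁻¹ = (mmol·L⁻¹)⁻²·yr⁻¹.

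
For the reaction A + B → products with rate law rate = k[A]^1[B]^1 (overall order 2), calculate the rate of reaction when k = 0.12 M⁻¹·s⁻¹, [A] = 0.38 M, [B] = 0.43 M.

0.01961 M/s

Step 1: The rate law is rate = k[A]^1[B]^1, overall order = 1+1 = 2
Step 2: Substitute values: rate = 0.12 × (0.38)^1 × (0.43)^1
Step 3: rate = 0.12 × 0.38 × 0.43 = 0.019608 M/s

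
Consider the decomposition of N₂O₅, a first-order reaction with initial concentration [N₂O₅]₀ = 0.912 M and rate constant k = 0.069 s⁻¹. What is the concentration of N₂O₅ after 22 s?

0.1999 M

Step 1: For a first-order reaction: [N₂O₅] = [N₂O₅]₀ × e^(-kt)
Step 2: [N₂O₅] = 0.912 × e^(-0.069 × 22)
Step 3: [N₂O₅] = 0.912 × e^(-1.518)
Step 4: [N₂O₅] = 0.912 × 0.21915 = 0.1999 M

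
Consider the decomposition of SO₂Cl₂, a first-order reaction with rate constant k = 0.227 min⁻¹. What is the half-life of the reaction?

3.054 min

Step 1: For a first-order reaction, t₁/₂ = ln(2)/k
Step 2: t₁/₂ = ln(2)/0.227
Step 3: t₁/₂ = 0.6931/0.227 = 3.054 min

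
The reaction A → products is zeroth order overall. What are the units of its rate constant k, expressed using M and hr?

M·hr⁻¹

Step 1: For overall order n, rate = k × (concentration)^n.
Step 2: Rate has units M·hr⁻¹; concentration term has units M^0.
Step 3: k = rate / (concentration)^n, so units of k = M^(1-0)·hr⁻¹ = M·hr⁻¹.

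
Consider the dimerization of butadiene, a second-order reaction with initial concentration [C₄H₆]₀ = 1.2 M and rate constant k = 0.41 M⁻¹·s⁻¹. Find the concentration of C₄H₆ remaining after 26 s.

0.08701 M

Step 1: For a second-order reaction: 1/[C₄H₆] = 1/[C₄H₆]₀ + kt
Step 2: 1/[C₄H₆] = 1/1.2 + 0.41 × 26
Step 3: 1/[C₄H₆] = 0.8333 + 10.66 = 11.49
Step 4: [C₄H₆] = 1/11.49 = 0.08701 M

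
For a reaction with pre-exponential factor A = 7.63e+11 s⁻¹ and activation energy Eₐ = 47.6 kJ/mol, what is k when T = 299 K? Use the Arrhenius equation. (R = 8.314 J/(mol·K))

3.69e+03 s⁻¹

Step 1: Use the Arrhenius equation: k = A × exp(-Eₐ/RT)
Step 2: Convert Eₐ to J/mol: 47.6 kJ/mol = 47600 J/mol
Step 3: Calculate the exponent: -Eₐ/(RT) = -47600/(8.314 × 299) = -19.14810
Step 4: k = 7.63e+11 × exp(-19.14810)
Step 5: k = 7.63e+11 × 4.83154e-09 = 3.6865e+03 s⁻¹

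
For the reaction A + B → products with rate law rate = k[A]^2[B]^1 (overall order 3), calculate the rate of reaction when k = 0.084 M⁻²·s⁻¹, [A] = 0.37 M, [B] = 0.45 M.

0.005175 M/s

Step 1: The rate law is rate = k[A]^2[B]^1, overall order = 2+1 = 3
Step 2: Substitute values: rate = 0.084 × (0.37)^2 × (0.45)^1
Step 3: rate = 0.084 × 0.1369 × 0.45 = 0.00517482 M/s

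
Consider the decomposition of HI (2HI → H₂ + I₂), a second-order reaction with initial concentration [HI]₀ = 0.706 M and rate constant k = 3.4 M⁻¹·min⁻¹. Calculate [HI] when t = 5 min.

0.0543 M

Step 1: For a second-order reaction: 1/[HI] = 1/[HI]₀ + kt
Step 2: 1/[HI] = 1/0.706 + 3.4 × 5
Step 3: 1/[HI] = 1.416 + 17 = 18.42
Step 4: [HI] = 1/18.42 = 0.0543 M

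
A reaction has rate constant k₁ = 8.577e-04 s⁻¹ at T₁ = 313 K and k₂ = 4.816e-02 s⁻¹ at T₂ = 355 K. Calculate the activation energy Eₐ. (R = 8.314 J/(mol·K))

88.6 kJ/mol

Step 1: Use the two-temperature Arrhenius form: ln(k₂/k₁) = -Eₐ/R × (1/T₂ - 1/T₁)
Step 2: ln(k₂/k₁) = ln(4.816e-02/8.577e-04) = ln(56.1502) = 4.02803
Step 3: 1/T₂ - 1/T₁ = 1/355 - 1/313 = -3.779868e-04 K⁻¹
Step 4: Eₐ = -R × ln(k₂/k₁) / (1/T₂ - 1/T₁) = -8.314 × 4.02803 / -3.779868e-04
Step 5: Eₐ = 8.8598e+04 J/mol = 88.6 kJ/mol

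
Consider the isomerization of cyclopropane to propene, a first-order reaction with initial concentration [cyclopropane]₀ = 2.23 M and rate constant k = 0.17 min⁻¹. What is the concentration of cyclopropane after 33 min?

0.008164 M

Step 1: For a first-order reaction: [cyclopropane] = [cyclopropane]₀ × e^(-kt)
Step 2: [cyclopropane] = 2.23 × e^(-0.17 × 33)
Step 3: [cyclopropane] = 2.23 × e^(-5.61)
Step 4: [cyclopropane] = 2.23 × 0.00366107 = 0.008164 M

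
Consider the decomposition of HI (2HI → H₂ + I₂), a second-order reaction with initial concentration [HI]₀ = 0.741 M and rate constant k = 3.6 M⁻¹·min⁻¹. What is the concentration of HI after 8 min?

0.03317 M

Step 1: For a second-order reaction: 1/[HI] = 1/[HI]₀ + kt
Step 2: 1/[HI] = 1/0.741 + 3.6 × 8
Step 3: 1/[HI] = 1.35 + 28.8 = 30.15
Step 4: [HI] = 1/30.15 = 0.03317 M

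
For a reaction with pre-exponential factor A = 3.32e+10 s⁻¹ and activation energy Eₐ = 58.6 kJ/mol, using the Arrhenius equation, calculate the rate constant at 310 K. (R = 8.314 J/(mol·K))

4.43e+00 s⁻¹

Step 1: Use the Arrhenius equation: k = A × exp(-Eₐ/RT)
Step 2: Convert Eₐ to J/mol: 58.6 kJ/mol = 58600 J/mol
Step 3: Calculate the exponent: -Eₐ/(RT) = -58600/(8.314 × 310) = -22.73662
Step 4: k = 3.32e+10 × exp(-22.73662)
Step 5: k = 3.32e+10 × 1.33540e-10 = 4.4335e+00 s⁻¹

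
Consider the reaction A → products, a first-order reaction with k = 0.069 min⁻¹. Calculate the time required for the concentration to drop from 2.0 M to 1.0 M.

10.05 min

Step 1: For first-order: t = ln([A]₀/[A])/k
Step 2: t = ln(2.0/1.0)/0.069
Step 3: t = ln(2)/0.069
Step 4: t = 0.6931/0.069 = 10.05 min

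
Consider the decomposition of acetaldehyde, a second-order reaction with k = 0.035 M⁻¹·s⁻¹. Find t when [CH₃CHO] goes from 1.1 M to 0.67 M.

16.67 s

Step 1: For second-order: t = (1/[CH₃CHO] - 1/[CH₃CHO]₀)/k
Step 2: t = (1/0.67 - 1/1.1)/0.035
Step 3: t = (1.493 - 0.9091)/0.035
Step 4: t = 0.5834/0.035 = 16.67 s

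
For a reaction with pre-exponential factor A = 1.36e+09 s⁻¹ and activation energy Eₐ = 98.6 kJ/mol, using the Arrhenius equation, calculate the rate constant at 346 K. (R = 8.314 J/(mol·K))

1.77e-06 s⁻¹

Step 1: Use the Arrhenius equation: k = A × exp(-Eₐ/RT)
Step 2: Convert Eₐ to J/mol: 98.6 kJ/mol = 98600 J/mol
Step 3: Calculate the exponent: -Eₐ/(RT) = -98600/(8.314 × 346) = -34.27605
Step 4: k = 1.36e+09 × exp(-34.27605)
Step 5: k = 1.36e+09 × 1.30047e-15 = 1.7686e-06 s⁻¹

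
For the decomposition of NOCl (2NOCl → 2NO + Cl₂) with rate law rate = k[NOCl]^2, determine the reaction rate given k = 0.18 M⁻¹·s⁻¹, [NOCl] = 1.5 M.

0.405 M/s

Step 1: Identify the rate law: rate = k[NOCl]^2
Step 2: Substitute values: rate = 0.18 × (1.5)^2
Step 3: Calculate: rate = 0.18 × 2.25 = 0.405 M/s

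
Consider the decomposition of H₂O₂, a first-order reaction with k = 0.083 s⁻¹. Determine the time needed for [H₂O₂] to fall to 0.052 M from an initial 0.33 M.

22.26 s

Step 1: For first-order: t = ln([H₂O₂]₀/[H₂O₂])/k
Step 2: t = ln(0.33/0.052)/0.083
Step 3: t = ln(6.346)/0.083
Step 4: t = 1.848/0.083 = 22.26 s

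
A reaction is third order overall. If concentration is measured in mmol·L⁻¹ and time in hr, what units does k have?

(mmol·L⁻¹)⁻²·hr⁻¹

Step 1: For overall order n, rate = k × (concentration)^n.
Step 2: Rate has units mmol·L⁻¹·hr⁻¹; concentration term has units (mmol·L⁻¹)^3.
Step 3: k = rate / (concentration)^n, so units of k = (mmol·L⁻¹)^(1-3)·hr⁻¹ = (mmol·L⁻¹)⁻²·hr⁻¹.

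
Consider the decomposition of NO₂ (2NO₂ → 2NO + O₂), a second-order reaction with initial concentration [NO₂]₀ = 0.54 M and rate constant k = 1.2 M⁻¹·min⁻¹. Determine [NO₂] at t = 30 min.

0.02642 M

Step 1: For a second-order reaction: 1/[NO₂] = 1/[NO₂]₀ + kt
Step 2: 1/[NO₂] = 1/0.54 + 1.2 × 30
Step 3: 1/[NO₂] = 1.852 + 36 = 37.85
Step 4: [NO₂] = 1/37.85 = 0.02642 M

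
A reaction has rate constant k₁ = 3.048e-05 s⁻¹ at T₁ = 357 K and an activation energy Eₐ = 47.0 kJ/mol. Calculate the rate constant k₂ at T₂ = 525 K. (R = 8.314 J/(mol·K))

4.838e-03 s⁻¹

Step 1: Use the two-temperature Arrhenius form: ln(k₂/k₁) = -Eₐ/R × (1/T₂ - 1/T₁)
Step 2: Convert Eₐ to J/mol: 47.0 kJ/mol = 47000 J/mol
Step 3: 1/T₂ - 1/T₁ = 1/525 - 1/357 = -8.963585e-04 K⁻¹
Step 4: ln(k₂/k₁) = -47000/8.314 × -8.963585e-04 = 5.06722
Step 5: k₂ = k₁ × exp(5.06722) = 3.048e-05 × 1.58732e+02 = 4.838e-03 s⁻¹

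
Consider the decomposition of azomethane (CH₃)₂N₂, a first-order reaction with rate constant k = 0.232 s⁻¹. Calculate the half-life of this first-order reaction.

2.988 s

Step 1: For a first-order reaction, t₁/₂ = ln(2)/k
Step 2: t₁/₂ = ln(2)/0.232
Step 3: t₁/₂ = 0.6931/0.232 = 2.988 s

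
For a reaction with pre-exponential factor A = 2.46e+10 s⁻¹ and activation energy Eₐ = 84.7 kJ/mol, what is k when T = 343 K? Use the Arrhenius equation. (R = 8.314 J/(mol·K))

3.10e-03 s⁻¹

Step 1: Use the Arrhenius equation: k = A × exp(-Eₐ/RT)
Step 2: Convert Eₐ to J/mol: 84.7 kJ/mol = 84700 J/mol
Step 3: Calculate the exponent: -Eₐ/(RT) = -84700/(8.314 × 343) = -29.70156
Step 4: k = 2.46e+10 × exp(-29.70156)
Step 5: k = 2.46e+10 × 1.26118e-13 = 3.1025e-03 s⁻¹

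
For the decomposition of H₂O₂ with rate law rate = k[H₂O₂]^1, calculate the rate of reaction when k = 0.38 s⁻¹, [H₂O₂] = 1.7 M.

0.646 M/s

Step 1: Identify the rate law: rate = k[H₂O₂]^1
Step 2: Substitute values: rate = 0.38 × (1.7)^1
Step 3: Calculate: rate = 0.38 × 1.7 = 0.646 M/s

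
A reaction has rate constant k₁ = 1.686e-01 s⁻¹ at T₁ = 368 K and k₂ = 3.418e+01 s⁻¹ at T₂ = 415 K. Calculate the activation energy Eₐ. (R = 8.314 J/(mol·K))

143.5 kJ/mol

Step 1: Use the two-temperature Arrhenius form: ln(k₂/k₁) = -Eₐ/R × (1/T₂ - 1/T₁)
Step 2: ln(k₂/k₁) = ln(3.418e+01/1.686e-01) = ln(202.728) = 5.31187
Step 3: 1/T₂ - 1/T₁ = 1/415 - 1/368 = -3.077528e-04 K⁻¹
Step 4: Eₐ = -R × ln(k₂/k₁) / (1/T₂ - 1/T₁) = -8.314 × 5.31187 / -3.077528e-04
Step 5: Eₐ = 1.4350e+05 J/mol = 143.5 kJ/mol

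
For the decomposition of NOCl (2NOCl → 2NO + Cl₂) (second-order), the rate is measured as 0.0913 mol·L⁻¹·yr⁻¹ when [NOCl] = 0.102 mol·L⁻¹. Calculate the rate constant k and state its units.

8.775 (mol·L⁻¹)⁻¹·yr⁻¹

Step 1: rate = k[NOCl]^2, so k = rate / [NOCl]^2.
Step 2: k = 0.0913 / (0.102)^2 = 0.0913 / 0.0104.
Step 3: k = 8.775 (mol·L⁻¹)⁻¹·yr⁻¹.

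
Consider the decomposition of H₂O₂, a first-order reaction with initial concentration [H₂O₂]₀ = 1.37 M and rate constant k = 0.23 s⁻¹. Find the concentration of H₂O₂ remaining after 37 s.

0.000276 M

Step 1: For a first-order reaction: [H₂O₂] = [H₂O₂]₀ × e^(-kt)
Step 2: [H₂O₂] = 1.37 × e^(-0.23 × 37)
Step 3: [H₂O₂] = 1.37 × e^(-8.51)
Step 4: [H₂O₂] = 1.37 × 0.000201444 = 0.000276 M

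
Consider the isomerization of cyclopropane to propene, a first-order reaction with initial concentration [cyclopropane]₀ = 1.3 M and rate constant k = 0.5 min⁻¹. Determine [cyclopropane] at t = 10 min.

0.008759 M

Step 1: For a first-order reaction: [cyclopropane] = [cyclopropane]₀ × e^(-kt)
Step 2: [cyclopropane] = 1.3 × e^(-0.5 × 10)
Step 3: [cyclopropane] = 1.3 × e^(-5)
Step 4: [cyclopropane] = 1.3 × 0.00673795 = 0.008759 M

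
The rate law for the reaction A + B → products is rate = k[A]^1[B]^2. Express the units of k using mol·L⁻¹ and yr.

(mol·L⁻¹)⁻²·yr⁻¹

Step 1: Overall order = 1 + 2 = 3.
Step 2: rate has units mol·L⁻¹·yr⁻¹; [A]^1[B]^2 has units (mol·L⁻¹)^3.
Step 3: k = rate/([A]^1[B]^2), so units of k = (mol·L⁻¹)^(1-3)·yr⁻¹ = (mol·L⁻¹)⁻²·yr⁻¹.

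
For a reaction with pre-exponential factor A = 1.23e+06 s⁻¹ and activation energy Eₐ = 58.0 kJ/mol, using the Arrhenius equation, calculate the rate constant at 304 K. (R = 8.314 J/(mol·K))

1.33e-04 s⁻¹

Step 1: Use the Arrhenius equation: k = A × exp(-Eₐ/RT)
Step 2: Convert Eₐ to J/mol: 58.0 kJ/mol = 58000 J/mol
Step 3: Calculate the exponent: -Eₐ/(RT) = -58000/(8.314 × 304) = -22.94798
Step 4: k = 1.23e+06 × exp(-22.94798)
Step 5: k = 1.23e+06 × 1.08098e-10 = 1.3296e-04 s⁻¹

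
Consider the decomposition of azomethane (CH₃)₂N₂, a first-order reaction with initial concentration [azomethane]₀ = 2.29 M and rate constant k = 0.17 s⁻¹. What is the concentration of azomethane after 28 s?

0.01962 M

Step 1: For a first-order reaction: [azomethane] = [azomethane]₀ × e^(-kt)
Step 2: [azomethane] = 2.29 × e^(-0.17 × 28)
Step 3: [azomethane] = 2.29 × e^(-4.76)
Step 4: [azomethane] = 2.29 × 0.00856561 = 0.01962 M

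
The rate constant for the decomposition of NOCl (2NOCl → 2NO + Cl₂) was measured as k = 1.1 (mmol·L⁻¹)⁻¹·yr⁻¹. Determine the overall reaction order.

second order (2)

Step 1: The units of k for an nth-order reaction are (concentration)^(1-n)·(time)⁻¹.
Step 2: Here k has units (mmol·L⁻¹)⁻¹·yr⁻¹, so the concentration exponent is -1.
Step 3: 1 - n = -1 ⇒ n = 2. The reaction is second order.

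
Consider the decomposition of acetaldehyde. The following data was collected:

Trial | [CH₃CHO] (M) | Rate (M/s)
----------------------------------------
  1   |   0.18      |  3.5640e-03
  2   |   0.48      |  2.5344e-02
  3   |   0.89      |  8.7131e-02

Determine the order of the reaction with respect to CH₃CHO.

second order (2)

Step 1: Compare trials to find order n where rate₂/rate₁ = ([CH₃CHO]₂/[CH₃CHO]₁)^n
Step 2: rate₂/rate₁ = 2.5344e-02/3.5640e-03 = 7.111
Step 3: [CH₃CHO]₂/[CH₃CHO]₁ = 0.48/0.18 = 2.667
Step 4: n = ln(7.111)/ln(2.667) = 2.00 ≈ 2
Step 5: The reaction is second order in CH₃CHO.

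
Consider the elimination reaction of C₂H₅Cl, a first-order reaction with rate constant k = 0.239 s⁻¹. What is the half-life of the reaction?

2.9 s

Step 1: For a first-order reaction, t₁/₂ = ln(2)/k
Step 2: t₁/₂ = ln(2)/0.239
Step 3: t₁/₂ = 0.6931/0.239 = 2.9 s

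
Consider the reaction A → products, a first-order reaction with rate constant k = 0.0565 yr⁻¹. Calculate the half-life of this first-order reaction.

12.27 yr

Step 1: For a first-order reaction, t₁/₂ = ln(2)/k
Step 2: t₁/₂ = ln(2)/0.0565
Step 3: t₁/₂ = 0.6931/0.0565 = 12.27 yr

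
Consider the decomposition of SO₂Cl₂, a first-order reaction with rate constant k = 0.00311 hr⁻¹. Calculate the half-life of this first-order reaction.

222.9 hr

Step 1: For a first-order reaction, t₁/₂ = ln(2)/k
Step 2: t₁/₂ = ln(2)/0.00311
Step 3: t₁/₂ = 0.6931/0.00311 = 222.9 hr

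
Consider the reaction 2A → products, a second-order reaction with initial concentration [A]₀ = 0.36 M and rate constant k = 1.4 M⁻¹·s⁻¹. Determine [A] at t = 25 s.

0.02647 M

Step 1: For a second-order reaction: 1/[A] = 1/[A]₀ + kt
Step 2: 1/[A] = 1/0.36 + 1.4 × 25
Step 3: 1/[A] = 2.778 + 35 = 37.78
Step 4: [A] = 1/37.78 = 0.02647 M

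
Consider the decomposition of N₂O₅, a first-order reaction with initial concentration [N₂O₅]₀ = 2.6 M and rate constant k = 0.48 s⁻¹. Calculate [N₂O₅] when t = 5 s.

0.2359 M

Step 1: For a first-order reaction: [N₂O₅] = [N₂O₅]₀ × e^(-kt)
Step 2: [N₂O₅] = 2.6 × e^(-0.48 × 5)
Step 3: [N₂O₅] = 2.6 × e^(-2.4)
Step 4: [N₂O₅] = 2.6 × 0.090718 = 0.2359 M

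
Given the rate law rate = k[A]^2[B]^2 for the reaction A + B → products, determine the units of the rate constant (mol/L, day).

(mol/L)⁻³·day⁻¹

Step 1: Overall order = 2 + 2 = 4.
Step 2: rate has units mol/L·day⁻¹; [A]^2[B]^2 has units (mol/L)^4.
Step 3: k = rate/([A]^2[B]^2), so units of k = (mol/L)^(1-4)·day⁻¹ = (mol/L)⁻³·day⁻¹.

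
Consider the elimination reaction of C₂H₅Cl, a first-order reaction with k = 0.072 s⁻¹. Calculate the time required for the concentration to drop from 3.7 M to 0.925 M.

19.25 s

Step 1: For first-order: t = ln([C₂H₅Cl]₀/[C₂H₅Cl])/k
Step 2: t = ln(3.7/0.925)/0.072
Step 3: t = ln(4)/0.072
Step 4: t = 1.386/0.072 = 19.25 s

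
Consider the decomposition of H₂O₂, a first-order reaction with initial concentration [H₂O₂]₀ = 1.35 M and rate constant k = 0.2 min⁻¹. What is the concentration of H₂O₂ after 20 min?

0.02473 M

Step 1: For a first-order reaction: [H₂O₂] = [H₂O₂]₀ × e^(-kt)
Step 2: [H₂O₂] = 1.35 × e^(-0.2 × 20)
Step 3: [H₂O₂] = 1.35 × e^(-4)
Step 4: [H₂O₂] = 1.35 × 0.0183156 = 0.02473 M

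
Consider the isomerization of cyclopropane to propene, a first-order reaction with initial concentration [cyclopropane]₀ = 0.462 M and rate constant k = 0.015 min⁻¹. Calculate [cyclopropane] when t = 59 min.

0.1907 M

Step 1: For a first-order reaction: [cyclopropane] = [cyclopropane]₀ × e^(-kt)
Step 2: [cyclopropane] = 0.462 × e^(-0.015 × 59)
Step 3: [cyclopropane] = 0.462 × e^(-0.885)
Step 4: [cyclopropane] = 0.462 × 0.412714 = 0.1907 M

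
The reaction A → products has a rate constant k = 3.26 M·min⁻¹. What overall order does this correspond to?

zeroth order (0)

Step 1: The units of k for an nth-order reaction are (concentration)^(1-n)·(time)⁻¹.
Step 2: Here k has units M·min⁻¹, so the concentration exponent is 1.
Step 3: 1 - n = 1 ⇒ n = 0. The reaction is zeroth order.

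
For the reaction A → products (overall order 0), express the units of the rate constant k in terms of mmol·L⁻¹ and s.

mmol·L⁻¹·s⁻¹

Step 1: For overall order n, rate = k × (concentration)^n.
Step 2: Rate has units mmol·L⁻¹·s⁻¹; concentration term has units (mmol·L⁻¹)^0.
Step 3: k = rate / (concentration)^n, so units of k = (mmol·L⁻¹)^(1-0)·s⁻¹ = mmol·L⁻¹·s⁻¹.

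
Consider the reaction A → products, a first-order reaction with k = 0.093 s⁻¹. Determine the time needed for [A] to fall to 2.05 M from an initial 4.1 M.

7.453 s

Step 1: For first-order: t = ln([A]₀/[A])/k
Step 2: t = ln(4.1/2.05)/0.093
Step 3: t = ln(2)/0.093
Step 4: t = 0.6931/0.093 = 7.453 s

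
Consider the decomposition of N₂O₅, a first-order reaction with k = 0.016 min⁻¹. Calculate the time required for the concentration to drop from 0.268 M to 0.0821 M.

73.94 min

Step 1: For first-order: t = ln([N₂O₅]₀/[N₂O₅])/k
Step 2: t = ln(0.268/0.0821)/0.016
Step 3: t = ln(3.264)/0.016
Step 4: t = 1.183/0.016 = 73.94 min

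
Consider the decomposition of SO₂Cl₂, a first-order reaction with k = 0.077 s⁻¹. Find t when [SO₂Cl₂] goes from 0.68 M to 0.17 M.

18 s

Step 1: For first-order: t = ln([SO₂Cl₂]₀/[SO₂Cl₂])/k
Step 2: t = ln(0.68/0.17)/0.077
Step 3: t = ln(4)/0.077
Step 4: t = 1.386/0.077 = 18 s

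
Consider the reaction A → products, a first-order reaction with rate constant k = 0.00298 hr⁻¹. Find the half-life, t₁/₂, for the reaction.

232.6 hr

Step 1: For a first-order reaction, t₁/₂ = ln(2)/k
Step 2: t₁/₂ = ln(2)/0.00298
Step 3: t₁/₂ = 0.6931/0.00298 = 232.6 hr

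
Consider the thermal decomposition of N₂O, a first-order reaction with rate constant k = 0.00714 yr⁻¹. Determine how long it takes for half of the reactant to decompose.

97.08 yr

Step 1: For a first-order reaction, t₁/₂ = ln(2)/k
Step 2: t₁/₂ = ln(2)/0.00714
Step 3: t₁/₂ = 0.6931/0.00714 = 97.08 yr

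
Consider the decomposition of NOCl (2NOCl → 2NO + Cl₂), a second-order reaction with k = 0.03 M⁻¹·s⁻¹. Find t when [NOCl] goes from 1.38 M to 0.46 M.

48.31 s

Step 1: For second-order: t = (1/[NOCl] - 1/[NOCl]₀)/k
Step 2: t = (1/0.46 - 1/1.38)/0.03
Step 3: t = (2.174 - 0.7246)/0.03
Step 4: t = 1.449/0.03 = 48.31 s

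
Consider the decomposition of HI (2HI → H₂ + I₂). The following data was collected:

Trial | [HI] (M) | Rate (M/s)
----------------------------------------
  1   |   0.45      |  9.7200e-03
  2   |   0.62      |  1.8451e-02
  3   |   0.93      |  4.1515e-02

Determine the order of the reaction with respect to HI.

second order (2)

Step 1: Compare trials to find order n where rate₂/rate₁ = ([HI]₂/[HI]₁)^n
Step 2: rate₂/rate₁ = 1.8451e-02/9.7200e-03 = 1.898
Step 3: [HI]₂/[HI]₁ = 0.62/0.45 = 1.378
Step 4: n = ln(1.898)/ln(1.378) = 2.00 ≈ 2
Step 5: The reaction is second order in HI.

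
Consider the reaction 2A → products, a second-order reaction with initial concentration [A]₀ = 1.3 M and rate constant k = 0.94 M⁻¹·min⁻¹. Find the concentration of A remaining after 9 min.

0.1084 M

Step 1: For a second-order reaction: 1/[A] = 1/[A]₀ + kt
Step 2: 1/[A] = 1/1.3 + 0.94 × 9
Step 3: 1/[A] = 0.7692 + 8.46 = 9.229
Step 4: [A] = 1/9.229 = 0.1084 M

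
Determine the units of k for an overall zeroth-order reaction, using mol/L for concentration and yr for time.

mol/L·yr⁻¹

Step 1: For overall order n, rate = k × (concentration)^n.
Step 2: Rate has units mol/L·yr⁻¹; concentration term has units (mol/L)^0.
Step 3: k = rate / (concentration)^n, so units of k = (mol/L)^(1-0)·yr⁻¹ = mol/L·yr⁻¹.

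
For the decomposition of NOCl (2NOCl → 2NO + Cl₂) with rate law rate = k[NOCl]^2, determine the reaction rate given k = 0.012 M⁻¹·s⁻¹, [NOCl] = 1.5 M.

0.027 M/s

Step 1: Identify the rate law: rate = k[NOCl]^2
Step 2: Substitute values: rate = 0.012 × (1.5)^2
Step 3: Calculate: rate = 0.012 × 2.25 = 0.027 M/s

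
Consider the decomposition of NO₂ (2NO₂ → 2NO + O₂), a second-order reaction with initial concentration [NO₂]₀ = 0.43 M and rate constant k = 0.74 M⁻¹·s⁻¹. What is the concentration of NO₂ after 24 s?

0.04979 M

Step 1: For a second-order reaction: 1/[NO₂] = 1/[NO₂]₀ + kt
Step 2: 1/[NO₂] = 1/0.43 + 0.74 × 24
Step 3: 1/[NO₂] = 2.326 + 17.76 = 20.09
Step 4: [NO₂] = 1/20.09 = 0.04979 M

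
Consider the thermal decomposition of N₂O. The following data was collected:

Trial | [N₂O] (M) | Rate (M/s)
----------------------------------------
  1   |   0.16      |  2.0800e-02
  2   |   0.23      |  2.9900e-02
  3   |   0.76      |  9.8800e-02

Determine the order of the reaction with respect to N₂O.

first order (1)

Step 1: Compare trials to find order n where rate₂/rate₁ = ([N₂O]₂/[N₂O]₁)^n
Step 2: rate₂/rate₁ = 2.9900e-02/2.0800e-02 = 1.438
Step 3: [N₂O]₂/[N₂O]₁ = 0.23/0.16 = 1.438
Step 4: n = ln(1.438)/ln(1.438) = 1.00 ≈ 1
Step 5: The reaction is first order in N₂O.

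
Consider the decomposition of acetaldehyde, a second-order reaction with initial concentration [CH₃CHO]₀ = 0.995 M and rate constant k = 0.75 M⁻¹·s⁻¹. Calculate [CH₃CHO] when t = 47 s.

0.02758 M

Step 1: For a second-order reaction: 1/[CH₃CHO] = 1/[CH₃CHO]₀ + kt
Step 2: 1/[CH₃CHO] = 1/0.995 + 0.75 × 47
Step 3: 1/[CH₃CHO] = 1.005 + 35.25 = 36.26
Step 4: [CH₃CHO] = 1/36.26 = 0.02758 M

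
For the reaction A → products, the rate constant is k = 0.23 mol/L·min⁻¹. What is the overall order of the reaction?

zeroth order (0)

Step 1: The units of k for an nth-order reaction are (concentration)^(1-n)·(time)⁻¹.
Step 2: Here k has units mol/L·min⁻¹, so the concentration exponent is 1.
Step 3: 1 - n = 1 ⇒ n = 0. The reaction is zeroth order.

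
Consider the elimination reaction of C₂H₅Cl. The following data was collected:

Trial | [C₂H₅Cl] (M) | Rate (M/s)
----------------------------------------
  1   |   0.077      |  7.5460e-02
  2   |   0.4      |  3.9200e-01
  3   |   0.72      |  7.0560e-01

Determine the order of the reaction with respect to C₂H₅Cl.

first order (1)

Step 1: Compare trials to find order n where rate₂/rate₁ = ([C₂H₅Cl]₂/[C₂H₅Cl]₁)^n
Step 2: rate₂/rate₁ = 3.9200e-01/7.5460e-02 = 5.195
Step 3: [C₂H₅Cl]₂/[C₂H₅Cl]₁ = 0.4/0.077 = 5.195
Step 4: n = ln(5.195)/ln(5.195) = 1.00 ≈ 1
Step 5: The reaction is first order in C₂H₅Cl.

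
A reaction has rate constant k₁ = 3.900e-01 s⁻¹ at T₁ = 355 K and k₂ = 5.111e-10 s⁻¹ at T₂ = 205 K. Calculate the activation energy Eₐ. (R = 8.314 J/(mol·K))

82.5 kJ/mol

Step 1: Use the two-temperature Arrhenius form: ln(k₂/k₁) = -Eₐ/R × (1/T₂ - 1/T₁)
Step 2: ln(k₂/k₁) = ln(5.111e-10/3.900e-01) = ln(1.31051e-09) = -20.4528
Step 3: 1/T₂ - 1/T₁ = 1/205 - 1/355 = 2.061147e-03 K⁻¹
Step 4: Eₐ = -R × ln(k₂/k₁) / (1/T₂ - 1/T₁) = -8.314 × -20.4528 / 2.061147e-03
Step 5: Eₐ = 8.2500e+04 J/mol = 82.5 kJ/mol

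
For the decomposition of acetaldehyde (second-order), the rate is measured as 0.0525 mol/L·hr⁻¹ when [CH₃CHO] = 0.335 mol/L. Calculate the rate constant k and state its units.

0.4678 (mol/L)⁻¹·hr⁻¹

Step 1: rate = k[CH₃CHO]^2, so k = rate / [CH₃CHO]^2.
Step 2: k = 0.0525 / (0.335)^2 = 0.0525 / 0.1122.
Step 3: k = 0.4678 (mol/L)⁻¹·hr⁻¹.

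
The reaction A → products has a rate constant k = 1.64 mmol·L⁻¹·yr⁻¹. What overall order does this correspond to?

zeroth order (0)

Step 1: The units of k for an nth-order reaction are (concentration)^(1-n)·(time)⁻¹.
Step 2: Here k has units mmol·L⁻¹·yr⁻¹, so the concentration exponent is 1.
Step 3: 1 - n = 1 ⇒ n = 0. The reaction is zeroth order.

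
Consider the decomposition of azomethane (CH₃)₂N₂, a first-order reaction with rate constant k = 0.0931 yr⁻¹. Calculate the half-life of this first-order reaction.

7.445 yr

Step 1: For a first-order reaction, t₁/₂ = ln(2)/k
Step 2: t₁/₂ = ln(2)/0.0931
Step 3: t₁/₂ = 0.6931/0.0931 = 7.445 yr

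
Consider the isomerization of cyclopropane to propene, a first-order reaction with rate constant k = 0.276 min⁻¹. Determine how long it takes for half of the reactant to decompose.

2.511 min

Step 1: For a first-order reaction, t₁/₂ = ln(2)/k
Step 2: t₁/₂ = ln(2)/0.276
Step 3: t₁/₂ = 0.6931/0.276 = 2.511 min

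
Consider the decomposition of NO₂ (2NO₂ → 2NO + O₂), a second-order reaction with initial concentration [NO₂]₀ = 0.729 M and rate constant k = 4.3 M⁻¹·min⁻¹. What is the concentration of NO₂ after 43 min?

0.005369 M

Step 1: For a second-order reaction: 1/[NO₂] = 1/[NO₂]₀ + kt
Step 2: 1/[NO₂] = 1/0.729 + 4.3 × 43
Step 3: 1/[NO₂] = 1.372 + 184.9 = 186.3
Step 4: [NO₂] = 1/186.3 = 0.005369 M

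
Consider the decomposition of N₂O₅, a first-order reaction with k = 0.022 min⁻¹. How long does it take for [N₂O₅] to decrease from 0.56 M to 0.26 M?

34.88 min

Step 1: For first-order: t = ln([N₂O₅]₀/[N₂O₅])/k
Step 2: t = ln(0.56/0.26)/0.022
Step 3: t = ln(2.154)/0.022
Step 4: t = 0.7673/0.022 = 34.88 min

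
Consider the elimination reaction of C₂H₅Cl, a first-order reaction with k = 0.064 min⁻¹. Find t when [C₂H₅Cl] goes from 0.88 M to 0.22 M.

21.66 min

Step 1: For first-order: t = ln([C₂H₅Cl]₀/[C₂H₅Cl])/k
Step 2: t = ln(0.88/0.22)/0.064
Step 3: t = ln(4)/0.064
Step 4: t = 1.386/0.064 = 21.66 min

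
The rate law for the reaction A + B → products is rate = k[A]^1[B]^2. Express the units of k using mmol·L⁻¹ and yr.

(mmol·L⁻¹)⁻²·yr⁻¹

Step 1: Overall order = 1 + 2 = 3.
Step 2: rate has units mmol·L⁻¹·yr⁻¹; [A]^1[B]^2 has units (mmol·L⁻¹)^3.
Step 3: k = rate/([A]^1[B]^2), so units of k = (mmol·L⁻¹)^(1-3)·yr⁻¹ = (mmol·L⁻¹)⁻²·yr⁻¹.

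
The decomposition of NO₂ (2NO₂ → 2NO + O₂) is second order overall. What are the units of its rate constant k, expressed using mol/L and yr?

(mol/L)⁻¹·yr⁻¹

Step 1: For overall order n, rate = k × (concentration)^n.
Step 2: Rate has units mol/L·yr⁻¹; concentration term has units (mol/L)^2.
Step 3: k = rate / (concentration)^n, so units of k = (mol/L)^(1-2)·yr⁻¹ = (mol/L)⁻¹·yr⁻¹.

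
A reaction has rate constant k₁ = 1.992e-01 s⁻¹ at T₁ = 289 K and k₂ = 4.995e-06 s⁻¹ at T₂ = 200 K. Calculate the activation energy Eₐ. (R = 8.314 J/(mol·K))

57.2 kJ/mol

Step 1: Use the two-temperature Arrhenius form: ln(k₂/k₁) = -Eₐ/R × (1/T₂ - 1/T₁)
Step 2: ln(k₂/k₁) = ln(4.995e-06/1.992e-01) = ln(2.50753e-05) = -10.5936
Step 3: 1/T₂ - 1/T₁ = 1/200 - 1/289 = 1.539792e-03 K⁻¹
Step 4: Eₐ = -R × ln(k₂/k₁) / (1/T₂ - 1/T₁) = -8.314 × -10.5936 / 1.539792e-03
Step 5: Eₐ = 5.7200e+04 J/mol = 57.2 kJ/mol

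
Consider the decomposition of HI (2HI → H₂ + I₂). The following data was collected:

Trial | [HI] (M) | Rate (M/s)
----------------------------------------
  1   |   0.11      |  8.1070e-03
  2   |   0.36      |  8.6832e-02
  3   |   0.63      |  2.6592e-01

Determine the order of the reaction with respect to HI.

second order (2)

Step 1: Compare trials to find order n where rate₂/rate₁ = ([HI]₂/[HI]₁)^n
Step 2: rate₂/rate₁ = 8.6832e-02/8.1070e-03 = 10.71
Step 3: [HI]₂/[HI]₁ = 0.36/0.11 = 3.273
Step 4: n = ln(10.71)/ln(3.273) = 2.00 ≈ 2
Step 5: The reaction is second order in HI.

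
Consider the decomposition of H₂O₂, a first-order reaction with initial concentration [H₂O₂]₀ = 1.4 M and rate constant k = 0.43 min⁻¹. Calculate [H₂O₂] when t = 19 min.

0.0003962 M

Step 1: For a first-order reaction: [H₂O₂] = [H₂O₂]₀ × e^(-kt)
Step 2: [H₂O₂] = 1.4 × e^(-0.43 × 19)
Step 3: [H₂O₂] = 1.4 × e^(-8.17)
Step 4: [H₂O₂] = 1.4 × 0.000283018 = 0.0003962 M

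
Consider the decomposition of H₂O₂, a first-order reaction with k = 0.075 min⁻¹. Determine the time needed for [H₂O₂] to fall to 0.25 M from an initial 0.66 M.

12.94 min

Step 1: For first-order: t = ln([H₂O₂]₀/[H₂O₂])/k
Step 2: t = ln(0.66/0.25)/0.075
Step 3: t = ln(2.64)/0.075
Step 4: t = 0.9708/0.075 = 12.94 min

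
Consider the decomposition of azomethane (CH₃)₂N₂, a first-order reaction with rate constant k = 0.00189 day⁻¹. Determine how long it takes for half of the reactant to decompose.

366.7 day

Step 1: For a first-order reaction, t₁/₂ = ln(2)/k
Step 2: t₁/₂ = ln(2)/0.00189
Step 3: t₁/₂ = 0.6931/0.00189 = 366.7 day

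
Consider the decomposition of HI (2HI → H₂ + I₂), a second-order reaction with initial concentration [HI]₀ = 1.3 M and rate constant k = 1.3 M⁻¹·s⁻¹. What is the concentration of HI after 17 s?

0.04373 M

Step 1: For a second-order reaction: 1/[HI] = 1/[HI]₀ + kt
Step 2: 1/[HI] = 1/1.3 + 1.3 × 17
Step 3: 1/[HI] = 0.7692 + 22.1 = 22.87
Step 4: [HI] = 1/22.87 = 0.04373 M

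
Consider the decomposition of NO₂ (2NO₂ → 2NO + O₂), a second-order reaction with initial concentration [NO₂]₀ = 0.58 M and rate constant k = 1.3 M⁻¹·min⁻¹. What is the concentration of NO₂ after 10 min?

0.06792 M

Step 1: For a second-order reaction: 1/[NO₂] = 1/[NO₂]₀ + kt
Step 2: 1/[NO₂] = 1/0.58 + 1.3 × 10
Step 3: 1/[NO₂] = 1.724 + 13 = 14.72
Step 4: [NO₂] = 1/14.72 = 0.06792 M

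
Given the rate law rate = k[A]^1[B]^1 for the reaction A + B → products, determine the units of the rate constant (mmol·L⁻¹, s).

(mmol·L⁻¹)⁻¹·s⁻¹

Step 1: Overall order = 1 + 1 = 2.
Step 2: rate has units mmol·L⁻¹·s⁻¹; [A]^1[B]^1 has units (mmol·L⁻¹)^2.
Step 3: k = rate/([A]^1[B]^1), so units of k = (mmol·L⁻¹)^(1-2)·s⁻¹ = (mmol·L⁻¹)⁻¹·s⁻¹.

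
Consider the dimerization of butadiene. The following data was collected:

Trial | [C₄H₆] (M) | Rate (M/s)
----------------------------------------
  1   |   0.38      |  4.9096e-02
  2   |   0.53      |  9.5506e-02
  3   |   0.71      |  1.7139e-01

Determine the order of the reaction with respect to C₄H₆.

second order (2)

Step 1: Compare trials to find order n where rate₂/rate₁ = ([C₄H₆]₂/[C₄H₆]₁)^n
Step 2: rate₂/rate₁ = 9.5506e-02/4.9096e-02 = 1.945
Step 3: [C₄H₆]₂/[C₄H₆]₁ = 0.53/0.38 = 1.395
Step 4: n = ln(1.945)/ln(1.395) = 2.00 ≈ 2
Step 5: The reaction is second order in C₄H₆.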